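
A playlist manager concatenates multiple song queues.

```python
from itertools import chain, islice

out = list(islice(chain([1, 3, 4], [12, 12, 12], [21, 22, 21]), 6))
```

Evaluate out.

Step 1: chain([1, 3, 4], [12, 12, 12], [21, 22, 21]) = [1, 3, 4, 12, 12, 12, 21, 22, 21].
Step 2: islice takes first 6 elements: [1, 3, 4, 12, 12, 12].
Therefore out = [1, 3, 4, 12, 12, 12].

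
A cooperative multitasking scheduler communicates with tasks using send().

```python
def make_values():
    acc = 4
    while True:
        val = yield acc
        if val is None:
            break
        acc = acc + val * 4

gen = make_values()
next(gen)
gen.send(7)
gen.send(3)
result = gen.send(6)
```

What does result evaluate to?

Step 1: next() -> yield acc=4.
Step 2: send(7) -> val=7, acc = 4 + 7*4 = 32, yield 32.
Step 3: send(3) -> val=3, acc = 32 + 3*4 = 44, yield 44.
Step 4: send(6) -> val=6, acc = 44 + 6*4 = 68, yield 68.
Therefore result = 68.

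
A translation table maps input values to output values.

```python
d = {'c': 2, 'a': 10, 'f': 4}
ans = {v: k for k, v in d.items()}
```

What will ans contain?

Step 1: Invert dict (swap keys and values):
  'c': 2 -> 2: 'c'
  'a': 10 -> 10: 'a'
  'f': 4 -> 4: 'f'
Therefore ans = {2: 'c', 10: 'a', 4: 'f'}.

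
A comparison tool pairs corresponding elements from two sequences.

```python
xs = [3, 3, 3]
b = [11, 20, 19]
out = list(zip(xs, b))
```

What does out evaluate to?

Step 1: zip pairs elements at same index:
  Index 0: (3, 11)
  Index 1: (3, 20)
  Index 2: (3, 19)
Therefore out = [(3, 11), (3, 20), (3, 19)].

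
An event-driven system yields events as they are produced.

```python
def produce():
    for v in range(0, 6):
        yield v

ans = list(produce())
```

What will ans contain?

Step 1: The generator yields each value from range(0, 6).
Step 2: list() consumes all yields: [0, 1, 2, 3, 4, 5].
Therefore ans = [0, 1, 2, 3, 4, 5].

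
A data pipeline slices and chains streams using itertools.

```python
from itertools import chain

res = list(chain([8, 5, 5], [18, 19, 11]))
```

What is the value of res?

Step 1: chain() concatenates iterables: [8, 5, 5] + [18, 19, 11].
Therefore res = [8, 5, 5, 18, 19, 11].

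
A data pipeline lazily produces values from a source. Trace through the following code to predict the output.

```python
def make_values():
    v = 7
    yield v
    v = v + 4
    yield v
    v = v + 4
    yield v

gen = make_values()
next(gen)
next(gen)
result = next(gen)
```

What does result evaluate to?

Step 1: Trace through generator execution:
  Yield 1: v starts at 7, yield 7
  Yield 2: v = 7 + 4 = 11, yield 11
  Yield 3: v = 11 + 4 = 15, yield 15
Step 2: First next() gets 7, second next() gets the second value, third next() yields 15.
Therefore result = 15.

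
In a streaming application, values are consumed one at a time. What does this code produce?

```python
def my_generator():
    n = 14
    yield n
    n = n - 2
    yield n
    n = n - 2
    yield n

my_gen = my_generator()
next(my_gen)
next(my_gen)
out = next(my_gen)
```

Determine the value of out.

Step 1: Trace through generator execution:
  Yield 1: n starts at 14, yield 14
  Yield 2: n = 14 - 2 = 12, yield 12
  Yield 3: n = 12 - 2 = 10, yield 10
Step 2: First next() gets 14, second next() gets the second value, third next() yields 10.
Therefore out = 10.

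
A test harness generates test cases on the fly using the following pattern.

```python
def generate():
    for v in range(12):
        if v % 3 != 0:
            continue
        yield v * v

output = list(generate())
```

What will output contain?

Step 1: Only yield v**2 when v is divisible by 3:
  v=0: 0 % 3 == 0, yield 0**2 = 0
  v=3: 3 % 3 == 0, yield 3**2 = 9
  v=6: 6 % 3 == 0, yield 6**2 = 36
  v=9: 9 % 3 == 0, yield 9**2 = 81
Therefore output = [0, 9, 36, 81].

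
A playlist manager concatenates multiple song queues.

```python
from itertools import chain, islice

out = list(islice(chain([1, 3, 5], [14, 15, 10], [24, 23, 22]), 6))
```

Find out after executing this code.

Step 1: chain([1, 3, 5], [14, 15, 10], [24, 23, 22]) = [1, 3, 5, 14, 15, 10, 24, 23, 22].
Step 2: islice takes first 6 elements: [1, 3, 5, 14, 15, 10].
Therefore out = [1, 3, 5, 14, 15, 10].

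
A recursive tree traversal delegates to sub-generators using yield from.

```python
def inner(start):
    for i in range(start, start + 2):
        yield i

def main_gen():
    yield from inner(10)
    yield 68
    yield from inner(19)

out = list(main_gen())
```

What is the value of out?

Step 1: main_gen() delegates to inner(10):
  yield 10
  yield 11
Step 2: yield 68
Step 3: Delegates to inner(19):
  yield 19
  yield 20
Therefore out = [10, 11, 68, 19, 20].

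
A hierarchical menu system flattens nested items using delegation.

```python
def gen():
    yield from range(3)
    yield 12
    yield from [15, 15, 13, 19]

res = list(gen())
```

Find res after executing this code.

Step 1: Trace yields in order:
  yield 0
  yield 1
  yield 2
  yield 12
  yield 15
  yield 15
  yield 13
  yield 19
Therefore res = [0, 1, 2, 12, 15, 15, 13, 19].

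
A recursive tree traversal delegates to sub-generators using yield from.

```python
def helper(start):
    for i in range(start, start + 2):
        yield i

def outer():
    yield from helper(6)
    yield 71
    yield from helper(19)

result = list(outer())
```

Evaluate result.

Step 1: outer() delegates to helper(6):
  yield 6
  yield 7
Step 2: yield 71
Step 3: Delegates to helper(19):
  yield 19
  yield 20
Therefore result = [6, 7, 71, 19, 20].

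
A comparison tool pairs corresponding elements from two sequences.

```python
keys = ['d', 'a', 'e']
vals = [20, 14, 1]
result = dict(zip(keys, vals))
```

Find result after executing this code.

Step 1: zip pairs keys with values:
  'd' -> 20
  'a' -> 14
  'e' -> 1
Therefore result = {'d': 20, 'a': 14, 'e': 1}.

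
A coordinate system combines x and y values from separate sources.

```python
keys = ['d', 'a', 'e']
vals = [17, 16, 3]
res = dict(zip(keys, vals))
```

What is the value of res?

Step 1: zip pairs keys with values:
  'd' -> 17
  'a' -> 16
  'e' -> 3
Therefore res = {'d': 17, 'a': 16, 'e': 3}.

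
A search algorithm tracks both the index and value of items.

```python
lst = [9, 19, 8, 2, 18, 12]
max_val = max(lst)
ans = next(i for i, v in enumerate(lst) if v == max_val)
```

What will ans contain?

Step 1: max([9, 19, 8, 2, 18, 12]) = 19.
Step 2: Find first index where value == 19:
  Index 0: 9 != 19
  Index 1: 19 == 19, found!
Therefore ans = 1.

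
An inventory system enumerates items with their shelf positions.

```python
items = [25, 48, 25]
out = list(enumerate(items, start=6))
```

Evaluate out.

Step 1: enumerate with start=6:
  (6, 25)
  (7, 48)
  (8, 25)
Therefore out = [(6, 25), (7, 48), (8, 25)].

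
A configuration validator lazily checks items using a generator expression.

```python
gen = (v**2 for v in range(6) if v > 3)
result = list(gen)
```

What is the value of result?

Step 1: For range(6), keep v > 3, then square:
  v=0: 0 <= 3, excluded
  v=1: 1 <= 3, excluded
  v=2: 2 <= 3, excluded
  v=3: 3 <= 3, excluded
  v=4: 4 > 3, yield 4**2 = 16
  v=5: 5 > 3, yield 5**2 = 25
Therefore result = [16, 25].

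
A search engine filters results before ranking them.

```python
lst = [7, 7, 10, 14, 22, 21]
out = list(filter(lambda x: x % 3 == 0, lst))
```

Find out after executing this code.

Step 1: Filter elements divisible by 3:
  7 % 3 = 1: removed
  7 % 3 = 1: removed
  10 % 3 = 1: removed
  14 % 3 = 2: removed
  22 % 3 = 1: removed
  21 % 3 = 0: kept
Therefore out = [21].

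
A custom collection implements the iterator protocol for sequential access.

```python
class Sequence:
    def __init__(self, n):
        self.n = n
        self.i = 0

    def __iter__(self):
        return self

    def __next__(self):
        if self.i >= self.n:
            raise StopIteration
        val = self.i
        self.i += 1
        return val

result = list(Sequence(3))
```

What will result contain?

Step 1: Sequence(3) creates an iterator counting 0 to 2.
Step 2: list() consumes all values: [0, 1, 2].
Therefore result = [0, 1, 2].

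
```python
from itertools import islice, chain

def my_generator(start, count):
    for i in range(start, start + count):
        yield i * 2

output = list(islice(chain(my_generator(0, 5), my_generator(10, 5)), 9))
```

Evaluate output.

Step 1: my_generator(0, 5) yields [0, 2, 4, 6, 8].
Step 2: my_generator(10, 5) yields [20, 22, 24, 26, 28].
Step 3: chain concatenates: [0, 2, 4, 6, 8, 20, 22, 24, 26, 28].
Step 4: islice takes first 9: [0, 2, 4, 6, 8, 20, 22, 24, 26].
Therefore output = [0, 2, 4, 6, 8, 20, 22, 24, 26].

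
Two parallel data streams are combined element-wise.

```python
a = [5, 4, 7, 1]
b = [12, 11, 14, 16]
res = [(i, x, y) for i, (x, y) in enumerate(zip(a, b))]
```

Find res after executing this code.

Step 1: enumerate(zip(a, b)) gives index with paired elements:
  i=0: (5, 12)
  i=1: (4, 11)
  i=2: (7, 14)
  i=3: (1, 16)
Therefore res = [(0, 5, 12), (1, 4, 11), (2, 7, 14), (3, 1, 16)].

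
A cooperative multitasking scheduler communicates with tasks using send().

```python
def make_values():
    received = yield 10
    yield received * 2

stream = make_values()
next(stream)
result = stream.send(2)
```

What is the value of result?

Step 1: next(stream) advances to first yield, producing 10.
Step 2: send(2) resumes, received = 2.
Step 3: yield received * 2 = 2 * 2 = 4.
Therefore result = 4.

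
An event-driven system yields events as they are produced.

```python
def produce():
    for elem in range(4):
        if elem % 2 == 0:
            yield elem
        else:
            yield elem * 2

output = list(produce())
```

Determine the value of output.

Step 1: For each elem in range(4), yield elem if even, else elem*2:
  elem=0 (even): yield 0
  elem=1 (odd): yield 1*2 = 2
  elem=2 (even): yield 2
  elem=3 (odd): yield 3*2 = 6
Therefore output = [0, 2, 2, 6].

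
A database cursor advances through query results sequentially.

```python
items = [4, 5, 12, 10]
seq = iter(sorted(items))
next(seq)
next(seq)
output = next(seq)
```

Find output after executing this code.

Step 1: sorted([4, 5, 12, 10]) = [4, 5, 10, 12].
Step 2: Create iterator and skip 2 elements.
Step 3: next() returns 10.
Therefore output = 10.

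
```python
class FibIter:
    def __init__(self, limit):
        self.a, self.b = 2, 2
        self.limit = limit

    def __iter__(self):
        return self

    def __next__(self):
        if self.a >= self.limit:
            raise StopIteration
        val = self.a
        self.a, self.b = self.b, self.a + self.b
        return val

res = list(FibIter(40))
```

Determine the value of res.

Step 1: Fibonacci-like sequence (a=2, b=2) until >= 40:
  Yield 2, then a,b = 2,4
  Yield 2, then a,b = 4,6
  Yield 4, then a,b = 6,10
  Yield 6, then a,b = 10,16
  Yield 10, then a,b = 16,26
  Yield 16, then a,b = 26,42
  Yield 26, then a,b = 42,68
Step 2: 42 >= 40, stop.
Therefore res = [2, 2, 4, 6, 10, 16, 26].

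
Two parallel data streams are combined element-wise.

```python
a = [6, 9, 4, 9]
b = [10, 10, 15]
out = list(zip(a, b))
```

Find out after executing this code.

Step 1: zip stops at shortest (len(a)=4, len(b)=3):
  Index 0: (6, 10)
  Index 1: (9, 10)
  Index 2: (4, 15)
Step 2: Last element of a (9) has no pair, dropped.
Therefore out = [(6, 10), (9, 10), (4, 15)].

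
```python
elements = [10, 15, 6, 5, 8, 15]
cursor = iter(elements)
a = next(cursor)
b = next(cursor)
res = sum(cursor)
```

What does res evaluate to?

Step 1: Create iterator over [10, 15, 6, 5, 8, 15].
Step 2: a = next() = 10, b = next() = 15.
Step 3: sum() of remaining [6, 5, 8, 15] = 34.
Therefore res = 34.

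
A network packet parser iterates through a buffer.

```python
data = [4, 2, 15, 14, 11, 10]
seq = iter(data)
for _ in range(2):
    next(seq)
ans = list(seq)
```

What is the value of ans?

Step 1: Create iterator over [4, 2, 15, 14, 11, 10].
Step 2: Advance 2 positions (consuming [4, 2]).
Step 3: list() collects remaining elements: [15, 14, 11, 10].
Therefore ans = [15, 14, 11, 10].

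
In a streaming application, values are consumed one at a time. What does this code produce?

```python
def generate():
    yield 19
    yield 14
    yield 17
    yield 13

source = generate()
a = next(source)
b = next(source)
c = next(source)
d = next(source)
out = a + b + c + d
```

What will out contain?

Step 1: Create generator and consume all values:
  a = next(source) = 19
  b = next(source) = 14
  c = next(source) = 17
  d = next(source) = 13
Step 2: out = 19 + 14 + 17 + 13 = 63.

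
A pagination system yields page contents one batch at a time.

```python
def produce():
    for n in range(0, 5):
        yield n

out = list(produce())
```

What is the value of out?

Step 1: The generator yields each value from range(0, 5).
Step 2: list() consumes all yields: [0, 1, 2, 3, 4].
Therefore out = [0, 1, 2, 3, 4].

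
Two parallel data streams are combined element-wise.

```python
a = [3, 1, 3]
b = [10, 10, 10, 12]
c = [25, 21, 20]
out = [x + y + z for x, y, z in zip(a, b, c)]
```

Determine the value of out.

Step 1: zip three lists (truncates to shortest, len=3):
  3 + 10 + 25 = 38
  1 + 10 + 21 = 32
  3 + 10 + 20 = 33
Therefore out = [38, 32, 33].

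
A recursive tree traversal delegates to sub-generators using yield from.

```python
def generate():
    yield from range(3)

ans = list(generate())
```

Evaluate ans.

Step 1: yield from delegates to the iterable, yielding each element.
Step 2: Collected values: [0, 1, 2].
Therefore ans = [0, 1, 2].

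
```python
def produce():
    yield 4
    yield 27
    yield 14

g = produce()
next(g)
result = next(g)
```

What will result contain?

Step 1: produce() creates a generator.
Step 2: next(g) yields 4 (consumed and discarded).
Step 3: next(g) yields 27, assigned to result.
Therefore result = 27.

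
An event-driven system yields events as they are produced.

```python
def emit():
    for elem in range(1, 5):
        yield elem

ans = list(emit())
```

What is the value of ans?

Step 1: The generator yields each value from range(1, 5).
Step 2: list() consumes all yields: [1, 2, 3, 4].
Therefore ans = [1, 2, 3, 4].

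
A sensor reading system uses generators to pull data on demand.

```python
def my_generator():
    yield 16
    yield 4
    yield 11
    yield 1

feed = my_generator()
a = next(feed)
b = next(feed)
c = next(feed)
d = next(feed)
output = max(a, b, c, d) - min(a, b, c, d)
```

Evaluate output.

Step 1: Create generator and consume all values:
  a = next(feed) = 16
  b = next(feed) = 4
  c = next(feed) = 11
  d = next(feed) = 1
Step 2: max = 16, min = 1, output = 16 - 1 = 15.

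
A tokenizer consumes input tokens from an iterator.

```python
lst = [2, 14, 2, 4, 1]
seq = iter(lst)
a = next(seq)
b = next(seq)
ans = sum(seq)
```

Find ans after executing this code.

Step 1: Create iterator over [2, 14, 2, 4, 1].
Step 2: a = next() = 2, b = next() = 14.
Step 3: sum() of remaining [2, 4, 1] = 7.
Therefore ans = 7.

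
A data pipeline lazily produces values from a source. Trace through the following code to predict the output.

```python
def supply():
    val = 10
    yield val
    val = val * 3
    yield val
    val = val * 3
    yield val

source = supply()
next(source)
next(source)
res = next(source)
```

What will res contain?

Step 1: Trace through generator execution:
  Yield 1: val starts at 10, yield 10
  Yield 2: val = 10 * 3 = 30, yield 30
  Yield 3: val = 30 * 3 = 90, yield 90
Step 2: First next() gets 10, second next() gets the second value, third next() yields 90.
Therefore res = 90.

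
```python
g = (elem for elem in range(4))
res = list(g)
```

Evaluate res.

Step 1: Generator expression iterates range(4): [0, 1, 2, 3].
Step 2: list() collects all values.
Therefore res = [0, 1, 2, 3].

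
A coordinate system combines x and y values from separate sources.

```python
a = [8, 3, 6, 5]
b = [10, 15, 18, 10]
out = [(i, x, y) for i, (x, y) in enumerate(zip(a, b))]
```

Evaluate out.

Step 1: enumerate(zip(a, b)) gives index with paired elements:
  i=0: (8, 10)
  i=1: (3, 15)
  i=2: (6, 18)
  i=3: (5, 10)
Therefore out = [(0, 8, 10), (1, 3, 15), (2, 6, 18), (3, 5, 10)].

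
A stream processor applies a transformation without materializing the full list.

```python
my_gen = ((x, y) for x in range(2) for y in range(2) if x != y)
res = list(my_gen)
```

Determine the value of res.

Step 1: Nested generator over range(2) x range(2) where x != y:
  (0, 0): excluded (x == y)
  (0, 1): included
  (1, 0): included
  (1, 1): excluded (x == y)
Therefore res = [(0, 1), (1, 0)].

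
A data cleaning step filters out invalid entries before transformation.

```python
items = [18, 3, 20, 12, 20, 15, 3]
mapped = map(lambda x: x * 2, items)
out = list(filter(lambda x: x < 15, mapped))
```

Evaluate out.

Step 1: Map x * 2:
  18 -> 36
  3 -> 6
  20 -> 40
  12 -> 24
  20 -> 40
  15 -> 30
  3 -> 6
Step 2: Filter for < 15:
  36: removed
  6: kept
  40: removed
  24: removed
  40: removed
  30: removed
  6: kept
Therefore out = [6, 6].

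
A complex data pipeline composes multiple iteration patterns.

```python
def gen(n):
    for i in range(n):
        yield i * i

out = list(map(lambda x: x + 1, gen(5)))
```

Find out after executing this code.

Step 1: gen(5) yields squares: [0, 1, 4, 9, 16].
Step 2: map adds 1 to each: [1, 2, 5, 10, 17].
Therefore out = [1, 2, 5, 10, 17].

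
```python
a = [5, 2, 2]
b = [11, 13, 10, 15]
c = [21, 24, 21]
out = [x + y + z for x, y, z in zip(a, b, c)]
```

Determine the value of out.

Step 1: zip three lists (truncates to shortest, len=3):
  5 + 11 + 21 = 37
  2 + 13 + 24 = 39
  2 + 10 + 21 = 33
Therefore out = [37, 39, 33].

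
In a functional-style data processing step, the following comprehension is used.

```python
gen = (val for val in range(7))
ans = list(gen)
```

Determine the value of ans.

Step 1: Generator expression iterates range(7): [0, 1, 2, 3, 4, 5, 6].
Step 2: list() collects all values.
Therefore ans = [0, 1, 2, 3, 4, 5, 6].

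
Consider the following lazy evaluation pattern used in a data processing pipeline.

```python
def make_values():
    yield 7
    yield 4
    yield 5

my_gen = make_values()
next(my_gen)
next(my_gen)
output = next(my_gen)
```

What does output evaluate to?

Step 1: make_values() creates a generator.
Step 2: next(my_gen) yields 7 (consumed and discarded).
Step 3: next(my_gen) yields 4 (consumed and discarded).
Step 4: next(my_gen) yields 5, assigned to output.
Therefore output = 5.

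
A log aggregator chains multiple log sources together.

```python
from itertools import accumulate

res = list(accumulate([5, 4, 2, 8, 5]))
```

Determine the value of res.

Step 1: accumulate computes running sums:
  + 5 = 5
  + 4 = 9
  + 2 = 11
  + 8 = 19
  + 5 = 24
Therefore res = [5, 9, 11, 19, 24].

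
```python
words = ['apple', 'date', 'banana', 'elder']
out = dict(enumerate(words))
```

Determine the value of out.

Step 1: enumerate pairs indices with words:
  0 -> 'apple'
  1 -> 'date'
  2 -> 'banana'
  3 -> 'elder'
Therefore out = {0: 'apple', 1: 'date', 2: 'banana', 3: 'elder'}.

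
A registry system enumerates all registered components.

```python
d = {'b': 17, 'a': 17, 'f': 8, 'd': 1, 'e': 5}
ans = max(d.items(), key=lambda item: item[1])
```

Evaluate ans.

Step 1: Find item with maximum value:
  ('b', 17)
  ('a', 17)
  ('f', 8)
  ('d', 1)
  ('e', 5)
Step 2: Maximum value is 17 at key 'b'.
Therefore ans = ('b', 17).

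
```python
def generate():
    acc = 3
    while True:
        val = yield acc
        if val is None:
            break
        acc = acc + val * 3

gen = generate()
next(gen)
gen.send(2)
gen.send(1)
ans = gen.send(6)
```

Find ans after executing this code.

Step 1: next() -> yield acc=3.
Step 2: send(2) -> val=2, acc = 3 + 2*3 = 9, yield 9.
Step 3: send(1) -> val=1, acc = 9 + 1*3 = 12, yield 12.
Step 4: send(6) -> val=6, acc = 12 + 6*3 = 30, yield 30.
Therefore ans = 30.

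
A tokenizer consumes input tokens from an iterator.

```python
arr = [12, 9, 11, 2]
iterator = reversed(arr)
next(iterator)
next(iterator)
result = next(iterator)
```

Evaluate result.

Step 1: reversed([12, 9, 11, 2]) gives iterator: [2, 11, 9, 12].
Step 2: First next() = 2, second next() = 11.
Step 3: Third next() = 9.
Therefore result = 9.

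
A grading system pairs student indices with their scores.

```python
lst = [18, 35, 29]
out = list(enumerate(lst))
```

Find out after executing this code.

Step 1: enumerate pairs each element with its index:
  (0, 18)
  (1, 35)
  (2, 29)
Therefore out = [(0, 18), (1, 35), (2, 29)].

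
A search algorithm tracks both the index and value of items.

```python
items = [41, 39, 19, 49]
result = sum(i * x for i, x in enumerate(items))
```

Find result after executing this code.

Step 1: Compute i * x for each (i, x) in enumerate([41, 39, 19, 49]):
  i=0, x=41: 0*41 = 0
  i=1, x=39: 1*39 = 39
  i=2, x=19: 2*19 = 38
  i=3, x=49: 3*49 = 147
Step 2: sum = 0 + 39 + 38 + 147 = 224.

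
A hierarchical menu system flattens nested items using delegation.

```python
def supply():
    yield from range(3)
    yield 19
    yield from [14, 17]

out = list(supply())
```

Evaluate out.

Step 1: Trace yields in order:
  yield 0
  yield 1
  yield 2
  yield 19
  yield 14
  yield 17
Therefore out = [0, 1, 2, 19, 14, 17].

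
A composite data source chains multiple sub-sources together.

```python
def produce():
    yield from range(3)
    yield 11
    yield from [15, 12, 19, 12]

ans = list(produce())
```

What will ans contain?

Step 1: Trace yields in order:
  yield 0
  yield 1
  yield 2
  yield 11
  yield 15
  yield 12
  yield 19
  yield 12
Therefore ans = [0, 1, 2, 11, 15, 12, 19, 12].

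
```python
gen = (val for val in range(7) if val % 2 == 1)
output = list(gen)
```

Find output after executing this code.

Step 1: Filter range(7) keeping only odd values:
  val=0: even, excluded
  val=1: odd, included
  val=2: even, excluded
  val=3: odd, included
  val=4: even, excluded
  val=5: odd, included
  val=6: even, excluded
Therefore output = [1, 3, 5].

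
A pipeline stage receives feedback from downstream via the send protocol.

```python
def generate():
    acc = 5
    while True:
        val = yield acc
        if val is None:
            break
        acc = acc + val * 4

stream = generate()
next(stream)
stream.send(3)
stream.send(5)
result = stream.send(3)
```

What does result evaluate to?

Step 1: next() -> yield acc=5.
Step 2: send(3) -> val=3, acc = 5 + 3*4 = 17, yield 17.
Step 3: send(5) -> val=5, acc = 17 + 5*4 = 37, yield 37.
Step 4: send(3) -> val=3, acc = 37 + 3*4 = 49, yield 49.
Therefore result = 49.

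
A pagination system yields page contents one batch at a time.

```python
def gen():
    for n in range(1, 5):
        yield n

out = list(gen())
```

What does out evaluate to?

Step 1: The generator yields each value from range(1, 5).
Step 2: list() consumes all yields: [1, 2, 3, 4].
Therefore out = [1, 2, 3, 4].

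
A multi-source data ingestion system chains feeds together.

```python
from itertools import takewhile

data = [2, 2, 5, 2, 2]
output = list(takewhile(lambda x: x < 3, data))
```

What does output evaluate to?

Step 1: takewhile stops at first element >= 3:
  2 < 3: take
  2 < 3: take
  5 >= 3: stop
Therefore output = [2, 2].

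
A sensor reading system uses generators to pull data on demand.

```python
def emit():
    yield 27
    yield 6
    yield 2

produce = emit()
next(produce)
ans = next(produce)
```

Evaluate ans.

Step 1: emit() creates a generator.
Step 2: next(produce) yields 27 (consumed and discarded).
Step 3: next(produce) yields 6, assigned to ans.
Therefore ans = 6.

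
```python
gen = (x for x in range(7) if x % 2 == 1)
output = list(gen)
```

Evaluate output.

Step 1: Filter range(7) keeping only odd values:
  x=0: even, excluded
  x=1: odd, included
  x=2: even, excluded
  x=3: odd, included
  x=4: even, excluded
  x=5: odd, included
  x=6: even, excluded
Therefore output = [1, 3, 5].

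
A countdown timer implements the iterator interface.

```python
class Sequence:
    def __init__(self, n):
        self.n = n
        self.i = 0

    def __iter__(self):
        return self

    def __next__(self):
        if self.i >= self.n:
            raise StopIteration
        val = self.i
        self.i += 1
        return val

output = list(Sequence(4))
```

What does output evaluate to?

Step 1: Sequence(4) creates an iterator counting 0 to 3.
Step 2: list() consumes all values: [0, 1, 2, 3].
Therefore output = [0, 1, 2, 3].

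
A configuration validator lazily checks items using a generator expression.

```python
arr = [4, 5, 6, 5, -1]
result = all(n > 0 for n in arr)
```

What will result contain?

Step 1: Check n > 0 for each element in [4, 5, 6, 5, -1]:
  4 > 0: True
  5 > 0: True
  6 > 0: True
  5 > 0: True
  -1 > 0: False
Step 2: all() returns False.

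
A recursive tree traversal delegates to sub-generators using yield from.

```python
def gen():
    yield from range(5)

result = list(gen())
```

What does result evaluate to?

Step 1: yield from delegates to the iterable, yielding each element.
Step 2: Collected values: [0, 1, 2, 3, 4].
Therefore result = [0, 1, 2, 3, 4].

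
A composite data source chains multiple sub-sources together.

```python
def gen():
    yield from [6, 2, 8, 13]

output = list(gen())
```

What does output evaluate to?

Step 1: yield from delegates to the iterable, yielding each element.
Step 2: Collected values: [6, 2, 8, 13].
Therefore output = [6, 2, 8, 13].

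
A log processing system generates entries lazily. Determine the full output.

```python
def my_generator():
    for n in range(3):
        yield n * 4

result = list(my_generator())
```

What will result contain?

Step 1: For each n in range(3), yield n * 4:
  n=0: yield 0 * 4 = 0
  n=1: yield 1 * 4 = 4
  n=2: yield 2 * 4 = 8
Therefore result = [0, 4, 8].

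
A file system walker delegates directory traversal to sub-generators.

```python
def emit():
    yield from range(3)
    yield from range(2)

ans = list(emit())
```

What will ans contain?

Step 1: Trace yields in order:
  yield 0
  yield 1
  yield 2
  yield 0
  yield 1
Therefore ans = [0, 1, 2, 0, 1].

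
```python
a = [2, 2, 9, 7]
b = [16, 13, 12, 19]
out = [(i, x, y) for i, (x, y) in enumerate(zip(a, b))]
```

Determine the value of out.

Step 1: enumerate(zip(a, b)) gives index with paired elements:
  i=0: (2, 16)
  i=1: (2, 13)
  i=2: (9, 12)
  i=3: (7, 19)
Therefore out = [(0, 2, 16), (1, 2, 13), (2, 9, 12), (3, 7, 19)].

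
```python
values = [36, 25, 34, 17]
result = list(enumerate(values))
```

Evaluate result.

Step 1: enumerate pairs each element with its index:
  (0, 36)
  (1, 25)
  (2, 34)
  (3, 17)
Therefore result = [(0, 36), (1, 25), (2, 34), (3, 17)].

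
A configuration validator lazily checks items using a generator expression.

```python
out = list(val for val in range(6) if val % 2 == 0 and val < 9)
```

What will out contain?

Step 1: Filter range(6) where val % 2 == 0 and val < 9:
  val=0: both conditions met, included
  val=1: excluded (1 % 2 != 0)
  val=2: both conditions met, included
  val=3: excluded (3 % 2 != 0)
  val=4: both conditions met, included
  val=5: excluded (5 % 2 != 0)
Therefore out = [0, 2, 4].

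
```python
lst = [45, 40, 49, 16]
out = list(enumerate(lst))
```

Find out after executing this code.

Step 1: enumerate pairs each element with its index:
  (0, 45)
  (1, 40)
  (2, 49)
  (3, 16)
Therefore out = [(0, 45), (1, 40), (2, 49), (3, 16)].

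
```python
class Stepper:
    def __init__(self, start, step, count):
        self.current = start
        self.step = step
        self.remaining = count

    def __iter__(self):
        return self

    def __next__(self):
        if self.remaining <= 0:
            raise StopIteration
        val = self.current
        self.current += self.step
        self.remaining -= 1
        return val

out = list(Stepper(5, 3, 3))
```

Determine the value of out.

Step 1: Stepper starts at 5, increments by 3, for 3 steps:
  Yield 5, then current += 3
  Yield 8, then current += 3
  Yield 11, then current += 3
Therefore out = [5, 8, 11].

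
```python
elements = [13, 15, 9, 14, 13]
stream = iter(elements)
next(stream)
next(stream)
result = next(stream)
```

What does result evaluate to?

Step 1: Create iterator over [13, 15, 9, 14, 13].
Step 2: next() consumes 13.
Step 3: next() consumes 15.
Step 4: next() returns 9.
Therefore result = 9.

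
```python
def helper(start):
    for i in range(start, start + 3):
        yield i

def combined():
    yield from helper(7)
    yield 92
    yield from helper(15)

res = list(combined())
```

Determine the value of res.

Step 1: combined() delegates to helper(7):
  yield 7
  yield 8
  yield 9
Step 2: yield 92
Step 3: Delegates to helper(15):
  yield 15
  yield 16
  yield 17
Therefore res = [7, 8, 9, 92, 15, 16, 17].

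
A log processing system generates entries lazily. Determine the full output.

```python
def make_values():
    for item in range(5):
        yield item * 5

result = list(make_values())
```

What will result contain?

Step 1: For each item in range(5), yield item * 5:
  item=0: yield 0 * 5 = 0
  item=1: yield 1 * 5 = 5
  item=2: yield 2 * 5 = 10
  item=3: yield 3 * 5 = 15
  item=4: yield 4 * 5 = 20
Therefore result = [0, 5, 10, 15, 20].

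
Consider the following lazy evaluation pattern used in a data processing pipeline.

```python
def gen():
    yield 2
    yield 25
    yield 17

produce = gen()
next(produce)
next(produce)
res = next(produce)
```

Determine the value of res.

Step 1: gen() creates a generator.
Step 2: next(produce) yields 2 (consumed and discarded).
Step 3: next(produce) yields 25 (consumed and discarded).
Step 4: next(produce) yields 17, assigned to res.
Therefore res = 17.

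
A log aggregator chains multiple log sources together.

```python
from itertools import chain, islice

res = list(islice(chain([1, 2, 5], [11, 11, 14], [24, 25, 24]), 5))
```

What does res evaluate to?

Step 1: chain([1, 2, 5], [11, 11, 14], [24, 25, 24]) = [1, 2, 5, 11, 11, 14, 24, 25, 24].
Step 2: islice takes first 5 elements: [1, 2, 5, 11, 11].
Therefore res = [1, 2, 5, 11, 11].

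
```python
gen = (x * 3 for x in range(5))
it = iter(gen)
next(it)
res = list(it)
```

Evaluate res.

Step 1: Generator produces [0, 3, 6, 9, 12].
Step 2: next(it) consumes first element (0).
Step 3: list(it) collects remaining: [3, 6, 9, 12].
Therefore res = [3, 6, 9, 12].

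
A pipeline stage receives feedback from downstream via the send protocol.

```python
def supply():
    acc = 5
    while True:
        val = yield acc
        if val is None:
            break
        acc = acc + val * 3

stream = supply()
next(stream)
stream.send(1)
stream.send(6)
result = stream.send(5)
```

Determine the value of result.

Step 1: next() -> yield acc=5.
Step 2: send(1) -> val=1, acc = 5 + 1*3 = 8, yield 8.
Step 3: send(6) -> val=6, acc = 8 + 6*3 = 26, yield 26.
Step 4: send(5) -> val=5, acc = 26 + 5*3 = 41, yield 41.
Therefore result = 41.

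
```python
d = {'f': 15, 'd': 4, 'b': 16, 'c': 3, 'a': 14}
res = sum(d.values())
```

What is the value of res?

Step 1: d.values() = [15, 4, 16, 3, 14].
Step 2: sum = 52.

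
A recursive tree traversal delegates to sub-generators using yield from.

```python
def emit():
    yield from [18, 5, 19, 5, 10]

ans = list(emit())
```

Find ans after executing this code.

Step 1: yield from delegates to the iterable, yielding each element.
Step 2: Collected values: [18, 5, 19, 5, 10].
Therefore ans = [18, 5, 19, 5, 10].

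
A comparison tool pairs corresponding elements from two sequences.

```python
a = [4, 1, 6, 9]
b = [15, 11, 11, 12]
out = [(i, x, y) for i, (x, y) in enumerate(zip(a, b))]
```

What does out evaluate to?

Step 1: enumerate(zip(a, b)) gives index with paired elements:
  i=0: (4, 15)
  i=1: (1, 11)
  i=2: (6, 11)
  i=3: (9, 12)
Therefore out = [(0, 4, 15), (1, 1, 11), (2, 6, 11), (3, 9, 12)].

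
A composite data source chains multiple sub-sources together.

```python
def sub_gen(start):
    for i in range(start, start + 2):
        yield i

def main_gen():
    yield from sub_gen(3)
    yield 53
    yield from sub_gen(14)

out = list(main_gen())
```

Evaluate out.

Step 1: main_gen() delegates to sub_gen(3):
  yield 3
  yield 4
Step 2: yield 53
Step 3: Delegates to sub_gen(14):
  yield 14
  yield 15
Therefore out = [3, 4, 53, 14, 15].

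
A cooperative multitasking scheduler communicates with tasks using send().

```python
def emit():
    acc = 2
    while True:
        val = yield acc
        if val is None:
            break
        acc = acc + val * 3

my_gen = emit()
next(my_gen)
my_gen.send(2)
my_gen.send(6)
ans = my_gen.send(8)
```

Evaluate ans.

Step 1: next() -> yield acc=2.
Step 2: send(2) -> val=2, acc = 2 + 2*3 = 8, yield 8.
Step 3: send(6) -> val=6, acc = 8 + 6*3 = 26, yield 26.
Step 4: send(8) -> val=8, acc = 26 + 8*3 = 50, yield 50.
Therefore ans = 50.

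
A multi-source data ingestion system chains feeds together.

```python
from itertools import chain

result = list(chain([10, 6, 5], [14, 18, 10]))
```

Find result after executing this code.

Step 1: chain() concatenates iterables: [10, 6, 5] + [14, 18, 10].
Therefore result = [10, 6, 5, 14, 18, 10].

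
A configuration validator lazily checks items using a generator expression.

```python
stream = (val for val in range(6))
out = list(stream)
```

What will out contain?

Step 1: Generator expression iterates range(6): [0, 1, 2, 3, 4, 5].
Step 2: list() collects all values.
Therefore out = [0, 1, 2, 3, 4, 5].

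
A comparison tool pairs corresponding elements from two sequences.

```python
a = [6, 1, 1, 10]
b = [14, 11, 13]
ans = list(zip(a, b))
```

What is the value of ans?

Step 1: zip stops at shortest (len(a)=4, len(b)=3):
  Index 0: (6, 14)
  Index 1: (1, 11)
  Index 2: (1, 13)
Step 2: Last element of a (10) has no pair, dropped.
Therefore ans = [(6, 14), (1, 11), (1, 13)].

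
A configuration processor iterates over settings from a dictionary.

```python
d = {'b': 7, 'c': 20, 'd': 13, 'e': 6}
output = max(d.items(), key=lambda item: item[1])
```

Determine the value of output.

Step 1: Find item with maximum value:
  ('b', 7)
  ('c', 20)
  ('d', 13)
  ('e', 6)
Step 2: Maximum value is 20 at key 'c'.
Therefore output = ('c', 20).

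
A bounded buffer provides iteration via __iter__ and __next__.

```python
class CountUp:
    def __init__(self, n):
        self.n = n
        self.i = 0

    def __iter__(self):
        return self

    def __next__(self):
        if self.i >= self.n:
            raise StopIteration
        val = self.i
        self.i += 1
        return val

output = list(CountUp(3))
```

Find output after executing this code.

Step 1: CountUp(3) creates an iterator counting 0 to 2.
Step 2: list() consumes all values: [0, 1, 2].
Therefore output = [0, 1, 2].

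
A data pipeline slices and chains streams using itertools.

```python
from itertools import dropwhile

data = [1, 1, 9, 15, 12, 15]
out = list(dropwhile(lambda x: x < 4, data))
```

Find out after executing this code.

Step 1: dropwhile drops elements while < 4:
  1 < 4: dropped
  1 < 4: dropped
  9: kept (dropping stopped)
Step 2: Remaining elements kept regardless of condition.
Therefore out = [9, 15, 12, 15].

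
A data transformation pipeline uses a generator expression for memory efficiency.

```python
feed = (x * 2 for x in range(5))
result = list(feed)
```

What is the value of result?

Step 1: For each x in range(5), compute x*2:
  x=0: 0*2 = 0
  x=1: 1*2 = 2
  x=2: 2*2 = 4
  x=3: 3*2 = 6
  x=4: 4*2 = 8
Therefore result = [0, 2, 4, 6, 8].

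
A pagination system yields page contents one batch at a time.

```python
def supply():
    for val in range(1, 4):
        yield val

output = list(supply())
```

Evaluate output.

Step 1: The generator yields each value from range(1, 4).
Step 2: list() consumes all yields: [1, 2, 3].
Therefore output = [1, 2, 3].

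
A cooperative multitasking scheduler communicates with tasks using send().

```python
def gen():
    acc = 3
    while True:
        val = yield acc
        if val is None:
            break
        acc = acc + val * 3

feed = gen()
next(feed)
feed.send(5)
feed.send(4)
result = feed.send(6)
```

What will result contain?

Step 1: next() -> yield acc=3.
Step 2: send(5) -> val=5, acc = 3 + 5*3 = 18, yield 18.
Step 3: send(4) -> val=4, acc = 18 + 4*3 = 30, yield 30.
Step 4: send(6) -> val=6, acc = 30 + 6*3 = 48, yield 48.
Therefore result = 48.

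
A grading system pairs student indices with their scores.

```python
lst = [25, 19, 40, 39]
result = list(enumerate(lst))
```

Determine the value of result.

Step 1: enumerate pairs each element with its index:
  (0, 25)
  (1, 19)
  (2, 40)
  (3, 39)
Therefore result = [(0, 25), (1, 19), (2, 40), (3, 39)].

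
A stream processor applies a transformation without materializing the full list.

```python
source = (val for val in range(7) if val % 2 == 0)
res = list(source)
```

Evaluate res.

Step 1: Filter range(7) keeping only even values:
  val=0: even, included
  val=1: odd, excluded
  val=2: even, included
  val=3: odd, excluded
  val=4: even, included
  val=5: odd, excluded
  val=6: even, included
Therefore res = [0, 2, 4, 6].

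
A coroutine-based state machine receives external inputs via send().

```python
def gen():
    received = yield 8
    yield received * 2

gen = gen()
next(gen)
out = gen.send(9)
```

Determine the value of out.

Step 1: next(gen) advances to first yield, producing 8.
Step 2: send(9) resumes, received = 9.
Step 3: yield received * 2 = 9 * 2 = 18.
Therefore out = 18.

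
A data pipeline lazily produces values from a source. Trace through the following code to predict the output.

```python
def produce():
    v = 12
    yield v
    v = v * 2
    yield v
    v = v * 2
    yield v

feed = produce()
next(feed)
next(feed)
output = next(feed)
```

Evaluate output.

Step 1: Trace through generator execution:
  Yield 1: v starts at 12, yield 12
  Yield 2: v = 12 * 2 = 24, yield 24
  Yield 3: v = 24 * 2 = 48, yield 48
Step 2: First next() gets 12, second next() gets the second value, third next() yields 48.
Therefore output = 48.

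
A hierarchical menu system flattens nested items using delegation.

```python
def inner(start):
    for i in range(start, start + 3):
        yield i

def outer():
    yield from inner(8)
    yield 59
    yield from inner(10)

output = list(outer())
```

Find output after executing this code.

Step 1: outer() delegates to inner(8):
  yield 8
  yield 9
  yield 10
Step 2: yield 59
Step 3: Delegates to inner(10):
  yield 10
  yield 11
  yield 12
Therefore output = [8, 9, 10, 59, 10, 11, 12].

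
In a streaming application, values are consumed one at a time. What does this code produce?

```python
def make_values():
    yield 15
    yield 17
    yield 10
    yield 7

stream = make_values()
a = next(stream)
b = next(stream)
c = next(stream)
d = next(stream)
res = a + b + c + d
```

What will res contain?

Step 1: Create generator and consume all values:
  a = next(stream) = 15
  b = next(stream) = 17
  c = next(stream) = 10
  d = next(stream) = 7
Step 2: res = 15 + 17 + 10 + 7 = 49.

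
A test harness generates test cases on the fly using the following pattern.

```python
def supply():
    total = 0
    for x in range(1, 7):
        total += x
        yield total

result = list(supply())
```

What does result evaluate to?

Step 1: Generator accumulates running sum:
  x=1: total = 1, yield 1
  x=2: total = 3, yield 3
  x=3: total = 6, yield 6
  x=4: total = 10, yield 10
  x=5: total = 15, yield 15
  x=6: total = 21, yield 21
Therefore result = [1, 3, 6, 10, 15, 21].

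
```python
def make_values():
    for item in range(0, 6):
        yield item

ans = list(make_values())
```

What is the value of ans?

Step 1: The generator yields each value from range(0, 6).
Step 2: list() consumes all yields: [0, 1, 2, 3, 4, 5].
Therefore ans = [0, 1, 2, 3, 4, 5].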